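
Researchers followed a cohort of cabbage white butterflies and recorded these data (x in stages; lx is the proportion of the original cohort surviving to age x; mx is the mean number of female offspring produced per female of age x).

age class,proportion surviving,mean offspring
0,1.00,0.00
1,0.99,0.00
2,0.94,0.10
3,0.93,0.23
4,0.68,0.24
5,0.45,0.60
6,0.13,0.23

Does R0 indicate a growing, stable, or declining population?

R0 = Σ lx·mx = 0 + 0 + 0.094 + 0.2139 + 0.1632 + 0.27 + 0.0299 = 0.771
R0 < 1, so the population is declining.

declining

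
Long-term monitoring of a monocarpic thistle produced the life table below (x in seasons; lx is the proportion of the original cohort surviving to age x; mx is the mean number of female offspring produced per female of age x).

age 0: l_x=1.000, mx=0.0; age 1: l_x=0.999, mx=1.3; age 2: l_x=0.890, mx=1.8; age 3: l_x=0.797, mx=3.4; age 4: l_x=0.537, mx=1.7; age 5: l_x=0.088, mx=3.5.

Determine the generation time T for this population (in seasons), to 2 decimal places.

2.61

lx·mx: 0, 1.2987, 1.602, 2.7098, 0.9129, 0.308 → R0 = 6.8314
x·lx·mx: 0, 1.2987, 3.204, 8.1294, 3.6516, 1.54 → Σ = 17.8237
T = 17.8237 / 6.8314 = 2.609085… → 2.61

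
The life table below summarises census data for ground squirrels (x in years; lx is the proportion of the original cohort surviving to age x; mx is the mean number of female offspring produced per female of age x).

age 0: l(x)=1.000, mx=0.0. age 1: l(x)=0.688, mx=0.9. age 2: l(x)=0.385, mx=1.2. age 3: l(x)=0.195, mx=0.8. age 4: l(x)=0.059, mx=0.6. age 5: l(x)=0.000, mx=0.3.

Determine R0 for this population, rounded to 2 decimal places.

1.27

lx·mx by age: 0, 0.6192, 0.462, 0.156, 0.0354, 0
R0 = Σ lx·mx = 1.2726 → 1.27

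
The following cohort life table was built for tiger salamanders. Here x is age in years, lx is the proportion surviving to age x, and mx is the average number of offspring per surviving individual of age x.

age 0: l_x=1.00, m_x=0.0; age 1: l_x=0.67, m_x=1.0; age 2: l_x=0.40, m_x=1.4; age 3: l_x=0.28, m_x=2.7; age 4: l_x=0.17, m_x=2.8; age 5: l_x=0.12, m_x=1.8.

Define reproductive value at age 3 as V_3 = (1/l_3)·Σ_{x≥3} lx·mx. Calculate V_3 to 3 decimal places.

lx·mx for x ≥ 3: 0.756, 0.476, 0.216 → sum = 1.448
V_3 = 1.448 / l_3 = 1.448 / 0.28 = 5.171429… → 5.171

5.171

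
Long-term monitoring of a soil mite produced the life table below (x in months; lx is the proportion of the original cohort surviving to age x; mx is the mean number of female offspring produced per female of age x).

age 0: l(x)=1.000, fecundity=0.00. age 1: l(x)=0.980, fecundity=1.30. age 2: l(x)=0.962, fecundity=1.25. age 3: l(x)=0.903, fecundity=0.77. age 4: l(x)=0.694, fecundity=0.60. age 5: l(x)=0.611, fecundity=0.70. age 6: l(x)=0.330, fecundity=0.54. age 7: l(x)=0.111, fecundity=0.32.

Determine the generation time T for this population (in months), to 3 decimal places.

lx·mx: 0, 1.274, 1.2025, 0.69531, 0.4164, 0.4277, 0.1782, 0.03552 → R0 = 4.22963
x·lx·mx: 0, 1.274, 2.405, 2.08593, 1.6656, 2.1385, 1.0692, 0.24864 → Σ = 10.88687
T = 10.88687 / 4.22963 = 2.573953… → 2.574

2.574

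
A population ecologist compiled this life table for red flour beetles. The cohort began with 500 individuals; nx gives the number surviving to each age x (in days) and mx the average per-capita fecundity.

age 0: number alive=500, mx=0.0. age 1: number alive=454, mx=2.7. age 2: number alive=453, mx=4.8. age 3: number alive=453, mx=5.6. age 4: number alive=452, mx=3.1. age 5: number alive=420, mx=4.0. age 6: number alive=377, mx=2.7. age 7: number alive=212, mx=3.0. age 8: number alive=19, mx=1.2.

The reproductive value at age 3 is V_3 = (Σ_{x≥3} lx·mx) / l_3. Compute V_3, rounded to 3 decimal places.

lx = nx/n0 = nx/500: 1, 0.908, 0.906, 0.906, 0.904, 0.84, 0.754, 0.424, 0.038
lx·mx for x ≥ 3: 5.0736, 2.8024, 3.36, 2.0358, 1.272, 0.0456 → sum = 14.5894
V_3 = 14.5894 / l_3 = 14.5894 / 0.906 = 16.103091… → 16.103

16.103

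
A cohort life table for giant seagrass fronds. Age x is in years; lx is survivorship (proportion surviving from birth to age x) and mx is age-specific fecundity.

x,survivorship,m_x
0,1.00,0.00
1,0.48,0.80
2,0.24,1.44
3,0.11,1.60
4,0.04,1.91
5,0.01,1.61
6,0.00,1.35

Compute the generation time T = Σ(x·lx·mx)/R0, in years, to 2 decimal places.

1.99

lx·mx: 0, 0.384, 0.3456, 0.176, 0.0764, 0.0161, 0 → R0 = 0.9981
x·lx·mx: 0, 0.384, 0.6912, 0.528, 0.3056, 0.0805, 0 → Σ = 1.9893
T = 1.9893 / 0.9981 = 1.993087… → 1.99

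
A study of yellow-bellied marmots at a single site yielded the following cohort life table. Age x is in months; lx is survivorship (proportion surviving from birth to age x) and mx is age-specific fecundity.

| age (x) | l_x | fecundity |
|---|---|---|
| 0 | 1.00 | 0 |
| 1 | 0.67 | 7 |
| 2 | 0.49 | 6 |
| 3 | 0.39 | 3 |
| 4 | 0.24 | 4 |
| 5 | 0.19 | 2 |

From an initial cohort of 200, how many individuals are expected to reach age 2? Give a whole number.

Expected survivors = N0 · l_2 = 200 × 0.49 = 98 → 98

98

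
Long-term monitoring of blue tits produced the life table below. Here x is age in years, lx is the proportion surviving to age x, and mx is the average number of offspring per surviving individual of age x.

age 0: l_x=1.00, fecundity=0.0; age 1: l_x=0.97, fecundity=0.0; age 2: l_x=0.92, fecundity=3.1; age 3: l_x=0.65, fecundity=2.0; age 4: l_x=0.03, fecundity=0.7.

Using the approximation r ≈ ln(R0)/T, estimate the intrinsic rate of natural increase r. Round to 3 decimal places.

R0 = Σ lx·mx = 0 + 0 + 2.852 + 1.3 + 0.021 = 4.173
Σ x·lx·mx = 9.688; T = 9.688/4.173 = 2.32159…
r ≈ ln(R0)/T = ln(4.173)/2.32159… = 0.61537… → 0.615

0.615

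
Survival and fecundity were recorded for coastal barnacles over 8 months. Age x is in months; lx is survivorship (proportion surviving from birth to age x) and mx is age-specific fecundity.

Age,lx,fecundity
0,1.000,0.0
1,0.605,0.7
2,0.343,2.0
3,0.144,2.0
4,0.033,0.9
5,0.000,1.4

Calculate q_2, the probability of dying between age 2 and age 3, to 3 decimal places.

0.580

q_2 = (l_2 − l_3) / l_2 = (0.343 − 0.144) / 0.343
     = 0.199 / 0.343 = 0.580175… → 0.580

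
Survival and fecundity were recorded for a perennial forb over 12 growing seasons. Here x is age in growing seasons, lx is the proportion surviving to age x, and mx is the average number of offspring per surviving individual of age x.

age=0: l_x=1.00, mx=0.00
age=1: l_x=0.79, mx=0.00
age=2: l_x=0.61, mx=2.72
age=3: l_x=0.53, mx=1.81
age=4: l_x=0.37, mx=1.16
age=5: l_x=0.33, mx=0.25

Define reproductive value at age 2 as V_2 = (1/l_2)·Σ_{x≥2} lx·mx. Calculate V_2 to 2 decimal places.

lx·mx for x ≥ 2: 1.6592, 0.9593, 0.4292, 0.0825 → sum = 3.1302
V_2 = 3.1302 / l_2 = 3.1302 / 0.61 = 5.131475… → 5.13

5.13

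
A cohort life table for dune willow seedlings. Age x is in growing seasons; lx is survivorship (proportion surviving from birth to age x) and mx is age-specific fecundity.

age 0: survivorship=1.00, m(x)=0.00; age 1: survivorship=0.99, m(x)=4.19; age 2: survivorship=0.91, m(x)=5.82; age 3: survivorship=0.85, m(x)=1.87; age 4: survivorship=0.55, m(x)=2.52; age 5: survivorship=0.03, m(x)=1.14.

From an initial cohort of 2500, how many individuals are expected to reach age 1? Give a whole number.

2475

Expected survivors = N0 · l_1 = 2500 × 0.99 = 2475 → 2475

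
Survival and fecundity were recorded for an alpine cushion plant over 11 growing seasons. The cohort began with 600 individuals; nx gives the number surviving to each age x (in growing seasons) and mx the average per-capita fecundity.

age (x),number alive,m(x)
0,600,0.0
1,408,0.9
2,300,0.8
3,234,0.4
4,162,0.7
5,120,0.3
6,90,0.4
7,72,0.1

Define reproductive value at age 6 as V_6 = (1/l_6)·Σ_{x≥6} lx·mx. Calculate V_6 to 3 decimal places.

lx = nx/n0 = nx/600: 1, 0.68, 0.5, 0.39, 0.27, 0.2, 0.15, 0.12
lx·mx for x ≥ 6: 0.06, 0.012 → sum = 0.072
V_6 = 0.072 / l_6 = 0.072 / 0.15 = 0.48 → 0.480

0.480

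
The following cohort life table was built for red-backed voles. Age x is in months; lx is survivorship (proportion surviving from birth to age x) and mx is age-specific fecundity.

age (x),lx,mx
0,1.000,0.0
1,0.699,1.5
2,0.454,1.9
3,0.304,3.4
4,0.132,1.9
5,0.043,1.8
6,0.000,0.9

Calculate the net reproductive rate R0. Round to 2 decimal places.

3.27

lx·mx by age: 0, 1.0485, 0.8626, 1.0336, 0.2508, 0.0774, 0
R0 = Σ lx·mx = 3.2729 → 3.27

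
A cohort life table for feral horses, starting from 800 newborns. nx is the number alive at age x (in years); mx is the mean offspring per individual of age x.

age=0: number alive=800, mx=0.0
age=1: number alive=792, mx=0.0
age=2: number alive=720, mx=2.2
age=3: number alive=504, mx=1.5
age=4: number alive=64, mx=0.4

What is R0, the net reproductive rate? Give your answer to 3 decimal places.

lx = nx/n0 = nx/800: 1, 0.99, 0.9, 0.63, 0.08
lx·mx by age: 0, 0, 1.98, 0.945, 0.032
R0 = Σ lx·mx = 2.957 → 2.957

2.957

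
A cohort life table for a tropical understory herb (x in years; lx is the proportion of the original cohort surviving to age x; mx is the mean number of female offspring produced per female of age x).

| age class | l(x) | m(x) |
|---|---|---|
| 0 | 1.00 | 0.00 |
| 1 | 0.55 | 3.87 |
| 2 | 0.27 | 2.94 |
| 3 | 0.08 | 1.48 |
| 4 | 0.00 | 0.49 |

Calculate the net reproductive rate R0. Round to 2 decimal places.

lx·mx by age: 0, 2.1285, 0.7938, 0.1184, 0
R0 = Σ lx·mx = 3.0407 → 3.04

3.04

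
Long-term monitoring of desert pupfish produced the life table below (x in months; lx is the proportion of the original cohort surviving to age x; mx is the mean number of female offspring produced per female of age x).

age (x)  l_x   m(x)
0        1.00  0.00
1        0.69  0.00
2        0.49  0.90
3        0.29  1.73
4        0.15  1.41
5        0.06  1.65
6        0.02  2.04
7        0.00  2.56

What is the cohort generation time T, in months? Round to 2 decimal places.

lx·mx: 0, 0, 0.441, 0.5017, 0.2115, 0.099, 0.0408, 0 → R0 = 1.294
x·lx·mx: 0, 0, 0.882, 1.5051, 0.846, 0.495, 0.2448, 0 → Σ = 3.9729
T = 3.9729 / 1.294 = 3.070247… → 3.07

3.07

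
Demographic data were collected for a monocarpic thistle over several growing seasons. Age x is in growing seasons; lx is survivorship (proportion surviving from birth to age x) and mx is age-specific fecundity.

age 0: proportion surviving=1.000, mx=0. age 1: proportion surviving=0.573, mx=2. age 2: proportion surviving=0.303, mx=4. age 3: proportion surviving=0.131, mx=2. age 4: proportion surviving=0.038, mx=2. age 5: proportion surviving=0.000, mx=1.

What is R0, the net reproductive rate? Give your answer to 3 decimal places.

lx·mx by age: 0, 1.146, 1.212, 0.262, 0.076, 0
R0 = Σ lx·mx = 2.696 → 2.696

2.696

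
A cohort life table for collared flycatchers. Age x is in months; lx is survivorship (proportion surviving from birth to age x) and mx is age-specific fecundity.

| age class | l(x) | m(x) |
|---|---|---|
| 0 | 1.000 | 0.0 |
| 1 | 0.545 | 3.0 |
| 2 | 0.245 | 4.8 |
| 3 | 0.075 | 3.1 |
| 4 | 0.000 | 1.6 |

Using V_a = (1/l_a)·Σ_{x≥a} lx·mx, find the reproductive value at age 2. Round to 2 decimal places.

lx·mx for x ≥ 2: 1.176, 0.2325, 0 → sum = 1.4085
V_2 = 1.4085 / l_2 = 1.4085 / 0.245 = 5.74898… → 5.75

5.75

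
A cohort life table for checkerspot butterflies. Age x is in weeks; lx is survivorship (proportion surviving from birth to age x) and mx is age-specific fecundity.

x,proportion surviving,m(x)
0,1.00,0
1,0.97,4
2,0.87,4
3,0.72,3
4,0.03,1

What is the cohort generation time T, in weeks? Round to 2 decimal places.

lx·mx: 0, 3.88, 3.48, 2.16, 0.03 → R0 = 9.55
x·lx·mx: 0, 3.88, 6.96, 6.48, 0.12 → Σ = 17.44
T = 17.44 / 9.55 = 1.826178… → 1.83

1.83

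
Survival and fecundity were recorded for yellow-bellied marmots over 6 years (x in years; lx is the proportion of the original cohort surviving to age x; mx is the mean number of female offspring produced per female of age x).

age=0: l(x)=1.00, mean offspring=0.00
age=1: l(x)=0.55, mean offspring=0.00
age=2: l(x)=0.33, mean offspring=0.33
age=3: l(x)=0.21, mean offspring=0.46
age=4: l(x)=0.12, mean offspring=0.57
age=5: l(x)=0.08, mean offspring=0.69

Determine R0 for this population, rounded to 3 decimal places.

0.329

lx·mx by age: 0, 0, 0.1089, 0.0966, 0.0684, 0.0552
R0 = Σ lx·mx = 0.3291 → 0.329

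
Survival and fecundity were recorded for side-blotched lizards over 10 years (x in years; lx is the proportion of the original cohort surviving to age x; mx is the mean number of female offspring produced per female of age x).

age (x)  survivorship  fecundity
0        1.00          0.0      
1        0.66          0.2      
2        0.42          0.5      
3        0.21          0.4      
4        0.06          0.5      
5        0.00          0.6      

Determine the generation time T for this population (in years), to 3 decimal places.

lx·mx: 0, 0.132, 0.21, 0.084, 0.03, 0 → R0 = 0.456
x·lx·mx: 0, 0.132, 0.42, 0.252, 0.12, 0 → Σ = 0.924
T = 0.924 / 0.456 = 2.026316… → 2.026

2.026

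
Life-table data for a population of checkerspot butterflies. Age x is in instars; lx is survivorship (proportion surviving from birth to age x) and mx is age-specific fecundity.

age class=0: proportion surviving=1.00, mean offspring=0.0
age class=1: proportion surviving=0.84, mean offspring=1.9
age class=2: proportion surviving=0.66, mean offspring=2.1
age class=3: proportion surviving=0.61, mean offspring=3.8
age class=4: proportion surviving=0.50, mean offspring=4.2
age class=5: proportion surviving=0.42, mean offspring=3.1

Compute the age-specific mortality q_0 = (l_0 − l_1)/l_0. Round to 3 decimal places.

0.160

q_0 = (l_0 − l_1) / l_0 = (1 − 0.84) / 1
     = 0.16 / 1 = 0.16 → 0.160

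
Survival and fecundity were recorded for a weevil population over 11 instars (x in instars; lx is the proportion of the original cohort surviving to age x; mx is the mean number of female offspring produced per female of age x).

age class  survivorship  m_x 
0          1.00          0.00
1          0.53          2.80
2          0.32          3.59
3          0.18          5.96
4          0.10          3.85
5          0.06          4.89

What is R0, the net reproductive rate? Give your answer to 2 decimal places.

4.38

lx·mx by age: 0, 1.484, 1.1488, 1.0728, 0.385, 0.2934
R0 = Σ lx·mx = 4.384 → 4.38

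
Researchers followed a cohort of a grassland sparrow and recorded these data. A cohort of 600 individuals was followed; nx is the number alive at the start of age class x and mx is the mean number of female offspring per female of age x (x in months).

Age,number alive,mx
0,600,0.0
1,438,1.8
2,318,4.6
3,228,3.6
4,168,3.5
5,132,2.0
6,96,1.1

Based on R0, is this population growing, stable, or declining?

growing

lx = nx/n0 = nx/600: 1, 0.73, 0.53, 0.38, 0.28, 0.22, 0.16
R0 = Σ lx·mx = 0 + 1.314 + 2.438 + 1.368 + 0.98 + 0.44 + 0.176 = 6.716
R0 > 1, so the population is growing.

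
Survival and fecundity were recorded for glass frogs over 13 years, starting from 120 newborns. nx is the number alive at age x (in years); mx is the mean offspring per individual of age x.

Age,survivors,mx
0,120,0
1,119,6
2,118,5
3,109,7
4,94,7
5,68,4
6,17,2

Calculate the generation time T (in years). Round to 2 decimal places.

2.76

lx = nx/n0 = nx/120: 1, 0.99167…, 0.98333…, 0.90833…, 0.78333…, 0.56667…, 0.14167…
lx·mx: 0, 5.95…, 4.916667…, 6.358333…, 5.483333…, 2.266667…, 0.283333… → R0 = 25.258333…
x·lx·mx: 0, 5.95…, 9.833333…, 19.075…, 21.933333…, 11.333333…, 1.7… → Σ = 69.825…
T = 69.825… / 25.258333… = 2.764434… → 2.76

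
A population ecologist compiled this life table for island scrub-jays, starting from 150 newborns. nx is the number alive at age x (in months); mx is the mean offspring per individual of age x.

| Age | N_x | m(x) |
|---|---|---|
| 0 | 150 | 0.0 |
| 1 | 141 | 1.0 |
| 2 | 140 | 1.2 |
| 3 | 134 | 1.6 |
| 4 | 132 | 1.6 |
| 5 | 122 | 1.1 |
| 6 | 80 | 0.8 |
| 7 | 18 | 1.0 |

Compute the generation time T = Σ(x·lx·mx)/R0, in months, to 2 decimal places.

3.31

lx = nx/n0 = nx/150: 1, 0.94, 0.93333…, 0.89333…, 0.88, 0.81333…, 0.53333…, 0.12
lx·mx: 0, 0.94, 1.12…, 1.429333…, 1.408, 0.894667…, 0.426667…, 0.12 → R0 = 6.338667…
x·lx·mx: 0, 0.94, 2.24…, 4.288…, 5.632, 4.473333…, 2.56…, 0.84 → Σ = 20.973333…
T = 20.973333… / 6.338667… = 3.308793… → 3.31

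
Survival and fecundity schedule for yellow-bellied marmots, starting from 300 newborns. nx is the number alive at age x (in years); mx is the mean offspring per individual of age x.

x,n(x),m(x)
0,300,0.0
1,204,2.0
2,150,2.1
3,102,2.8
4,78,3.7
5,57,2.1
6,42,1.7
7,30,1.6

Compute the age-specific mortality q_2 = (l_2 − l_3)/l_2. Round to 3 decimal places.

0.320

lx = nx/n0 = nx/300: 1, 0.68, 0.5, 0.34, 0.26, 0.19, 0.14, 0.1
q_2 = (l_2 − l_3) / l_2 = (0.5 − 0.34) / 0.5
     = 0.16 / 0.5 = 0.32 → 0.320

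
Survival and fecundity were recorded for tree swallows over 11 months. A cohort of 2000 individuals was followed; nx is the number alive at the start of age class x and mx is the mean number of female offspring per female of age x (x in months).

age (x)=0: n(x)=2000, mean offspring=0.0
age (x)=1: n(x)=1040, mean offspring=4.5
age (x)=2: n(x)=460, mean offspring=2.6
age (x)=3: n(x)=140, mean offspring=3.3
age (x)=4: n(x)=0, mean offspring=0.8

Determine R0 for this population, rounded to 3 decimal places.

lx = nx/n0 = nx/2000: 1, 0.52, 0.23, 0.07, 0
lx·mx by age: 0, 2.34, 0.598, 0.231, 0
R0 = Σ lx·mx = 3.169 → 3.169

3.169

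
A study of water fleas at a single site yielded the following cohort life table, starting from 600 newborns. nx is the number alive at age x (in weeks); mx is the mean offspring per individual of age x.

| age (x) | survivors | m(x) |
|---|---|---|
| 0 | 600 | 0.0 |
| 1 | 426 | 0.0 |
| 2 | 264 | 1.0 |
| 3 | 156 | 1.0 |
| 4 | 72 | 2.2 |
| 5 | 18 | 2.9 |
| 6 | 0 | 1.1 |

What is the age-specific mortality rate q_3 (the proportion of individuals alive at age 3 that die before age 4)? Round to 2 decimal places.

lx = nx/n0 = nx/600: 1, 0.71, 0.44, 0.26, 0.12, 0.03, 0
q_3 = (l_3 − l_4) / l_3 = (0.26 − 0.12) / 0.26
     = 0.14 / 0.26 = 0.538462… → 0.54

0.54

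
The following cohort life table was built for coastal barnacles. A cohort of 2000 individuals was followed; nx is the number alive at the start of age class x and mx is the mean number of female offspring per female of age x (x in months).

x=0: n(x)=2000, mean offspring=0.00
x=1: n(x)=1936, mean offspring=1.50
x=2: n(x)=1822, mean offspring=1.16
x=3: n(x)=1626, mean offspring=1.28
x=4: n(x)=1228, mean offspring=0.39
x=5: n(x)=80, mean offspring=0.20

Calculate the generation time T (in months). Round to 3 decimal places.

lx = nx/n0 = nx/2000: 1, 0.968, 0.911, 0.813, 0.614, 0.04
lx·mx: 0, 1.452, 1.05676, 1.04064, 0.23946, 0.008 → R0 = 3.79686
x·lx·mx: 0, 1.452, 2.11352, 3.12192, 0.95784, 0.04 → Σ = 7.68528
T = 7.68528 / 3.79686 = 2.024115… → 2.024

2.024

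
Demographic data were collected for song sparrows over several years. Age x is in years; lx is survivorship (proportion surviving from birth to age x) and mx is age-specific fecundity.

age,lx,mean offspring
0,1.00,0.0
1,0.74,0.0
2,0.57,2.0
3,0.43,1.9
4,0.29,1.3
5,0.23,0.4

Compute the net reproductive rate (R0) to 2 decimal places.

lx·mx by age: 0, 0, 1.14, 0.817, 0.377, 0.092
R0 = Σ lx·mx = 2.426 → 2.43

2.43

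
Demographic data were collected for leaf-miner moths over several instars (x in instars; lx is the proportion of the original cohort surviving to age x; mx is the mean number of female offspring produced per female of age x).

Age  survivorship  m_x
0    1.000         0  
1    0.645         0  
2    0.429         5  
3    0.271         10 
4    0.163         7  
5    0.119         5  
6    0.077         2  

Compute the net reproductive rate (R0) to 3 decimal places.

6.745

lx·mx by age: 0, 0, 2.145, 2.71, 1.141, 0.595, 0.154
R0 = Σ lx·mx = 6.745 → 6.745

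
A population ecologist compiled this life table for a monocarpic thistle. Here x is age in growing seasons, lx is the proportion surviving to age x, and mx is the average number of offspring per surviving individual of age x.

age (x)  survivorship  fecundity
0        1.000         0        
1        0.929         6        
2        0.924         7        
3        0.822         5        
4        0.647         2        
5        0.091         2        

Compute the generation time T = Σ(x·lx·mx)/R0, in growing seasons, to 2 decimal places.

lx·mx: 0, 5.574, 6.468, 4.11, 1.294, 0.182 → R0 = 17.628
x·lx·mx: 0, 5.574, 12.936, 12.33, 5.176, 0.91 → Σ = 36.926
T = 36.926 / 17.628 = 2.094736… → 2.09

2.09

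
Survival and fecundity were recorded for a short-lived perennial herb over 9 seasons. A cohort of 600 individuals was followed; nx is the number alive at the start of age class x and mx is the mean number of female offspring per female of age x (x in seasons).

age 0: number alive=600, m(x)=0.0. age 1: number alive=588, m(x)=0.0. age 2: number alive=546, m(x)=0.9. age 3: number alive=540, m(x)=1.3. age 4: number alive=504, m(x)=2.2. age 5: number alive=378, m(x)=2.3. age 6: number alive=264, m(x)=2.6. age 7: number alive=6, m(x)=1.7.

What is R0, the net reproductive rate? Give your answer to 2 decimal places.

6.45

lx = nx/n0 = nx/600: 1, 0.98, 0.91, 0.9, 0.84, 0.63, 0.44, 0.01
lx·mx by age: 0, 0, 0.819, 1.17, 1.848, 1.449, 1.144, 0.017
R0 = Σ lx·mx = 6.447 → 6.45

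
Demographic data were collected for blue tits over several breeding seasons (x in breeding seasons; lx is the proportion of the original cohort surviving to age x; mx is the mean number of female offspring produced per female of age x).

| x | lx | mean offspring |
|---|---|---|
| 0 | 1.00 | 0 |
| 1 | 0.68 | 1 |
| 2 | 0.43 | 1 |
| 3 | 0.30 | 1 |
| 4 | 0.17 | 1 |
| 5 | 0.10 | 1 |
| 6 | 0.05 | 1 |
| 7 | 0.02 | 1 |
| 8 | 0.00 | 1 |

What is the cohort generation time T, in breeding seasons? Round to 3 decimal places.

lx·mx: 0, 0.68, 0.43, 0.3, 0.17, 0.1, 0.05, 0.02, 0 → R0 = 1.75
x·lx·mx: 0, 0.68, 0.86, 0.9, 0.68, 0.5, 0.3, 0.14, 0 → Σ = 4.06
T = 4.06 / 1.75 = 2.32 → 2.320

2.320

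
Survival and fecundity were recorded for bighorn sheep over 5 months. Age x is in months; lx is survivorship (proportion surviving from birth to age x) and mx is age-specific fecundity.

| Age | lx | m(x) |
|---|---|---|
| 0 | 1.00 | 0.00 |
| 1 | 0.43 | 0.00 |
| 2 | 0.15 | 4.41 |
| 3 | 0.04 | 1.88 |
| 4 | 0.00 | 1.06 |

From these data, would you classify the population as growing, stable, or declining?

R0 = Σ lx·mx = 0 + 0 + 0.6615 + 0.0752 + 0 = 0.7367
R0 < 1, so the population is declining.

declining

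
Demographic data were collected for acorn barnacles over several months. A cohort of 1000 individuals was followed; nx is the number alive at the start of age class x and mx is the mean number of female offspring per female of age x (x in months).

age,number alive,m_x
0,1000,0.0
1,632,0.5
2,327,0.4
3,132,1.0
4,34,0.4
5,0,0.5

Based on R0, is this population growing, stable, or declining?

declining

lx = nx/n0 = nx/1000: 1, 0.632, 0.327, 0.132, 0.034, 0
R0 = Σ lx·mx = 0 + 0.316 + 0.1308 + 0.132 + 0.0136 + 0 = 0.5924
R0 < 1, so the population is declining.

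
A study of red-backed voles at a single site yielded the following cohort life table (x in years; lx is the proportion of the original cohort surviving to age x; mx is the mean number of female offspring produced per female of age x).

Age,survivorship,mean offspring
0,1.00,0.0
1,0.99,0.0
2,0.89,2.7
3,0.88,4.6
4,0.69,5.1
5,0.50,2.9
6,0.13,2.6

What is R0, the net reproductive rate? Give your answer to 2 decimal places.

lx·mx by age: 0, 0, 2.403, 4.048, 3.519, 1.45, 0.338
R0 = Σ lx·mx = 11.758 → 11.76

11.76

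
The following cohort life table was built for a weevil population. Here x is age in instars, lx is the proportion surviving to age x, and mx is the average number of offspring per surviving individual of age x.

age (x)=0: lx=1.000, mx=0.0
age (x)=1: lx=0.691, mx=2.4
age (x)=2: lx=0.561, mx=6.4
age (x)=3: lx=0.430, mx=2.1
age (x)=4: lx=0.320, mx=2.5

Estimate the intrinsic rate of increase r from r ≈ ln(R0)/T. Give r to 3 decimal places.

R0 = Σ lx·mx = 0 + 1.6584 + 3.5904 + 0.903 + 0.8 = 6.9518
Σ x·lx·mx = 14.7482; T = 14.7482/6.9518 = 2.12149…
r ≈ ln(R0)/T = ln(6.9518)/2.12149… = 0.91398… → 0.914

0.914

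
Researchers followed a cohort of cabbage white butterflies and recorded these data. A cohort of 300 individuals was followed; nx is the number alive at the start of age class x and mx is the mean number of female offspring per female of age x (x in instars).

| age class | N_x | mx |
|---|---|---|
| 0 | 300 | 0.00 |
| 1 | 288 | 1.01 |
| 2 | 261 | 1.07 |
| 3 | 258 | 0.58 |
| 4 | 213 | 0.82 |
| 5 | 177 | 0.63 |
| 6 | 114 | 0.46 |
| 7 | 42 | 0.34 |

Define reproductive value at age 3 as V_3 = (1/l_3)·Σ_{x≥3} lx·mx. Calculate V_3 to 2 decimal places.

1.95

lx = nx/n0 = nx/300: 1, 0.96, 0.87, 0.86, 0.71, 0.59, 0.38, 0.14
lx·mx for x ≥ 3: 0.4988, 0.5822, 0.3717, 0.1748, 0.0476 → sum = 1.6751
V_3 = 1.6751 / l_3 = 1.6751 / 0.86 = 1.947791… → 1.95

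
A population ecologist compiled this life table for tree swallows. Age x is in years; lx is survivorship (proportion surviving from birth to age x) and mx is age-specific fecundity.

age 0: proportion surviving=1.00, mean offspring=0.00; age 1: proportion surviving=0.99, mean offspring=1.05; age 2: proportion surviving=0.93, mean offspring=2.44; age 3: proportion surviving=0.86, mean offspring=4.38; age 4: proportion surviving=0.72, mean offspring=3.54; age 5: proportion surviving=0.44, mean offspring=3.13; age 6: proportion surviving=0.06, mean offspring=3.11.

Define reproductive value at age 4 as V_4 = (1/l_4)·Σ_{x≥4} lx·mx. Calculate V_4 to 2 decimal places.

lx·mx for x ≥ 4: 2.5488, 1.3772, 0.1866 → sum = 4.1126
V_4 = 4.1126 / l_4 = 4.1126 / 0.72 = 5.711944… → 5.71

5.71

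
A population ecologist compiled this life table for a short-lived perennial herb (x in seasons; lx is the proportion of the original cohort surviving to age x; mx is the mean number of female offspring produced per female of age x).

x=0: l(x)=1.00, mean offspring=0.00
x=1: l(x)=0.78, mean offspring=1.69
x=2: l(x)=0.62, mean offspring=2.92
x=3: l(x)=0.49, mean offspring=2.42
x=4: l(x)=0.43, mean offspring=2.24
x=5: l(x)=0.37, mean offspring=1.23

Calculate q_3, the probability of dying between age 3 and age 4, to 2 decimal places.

0.12

q_3 = (l_3 − l_4) / l_3 = (0.49 − 0.43) / 0.49
     = 0.06 / 0.49 = 0.122449… → 0.12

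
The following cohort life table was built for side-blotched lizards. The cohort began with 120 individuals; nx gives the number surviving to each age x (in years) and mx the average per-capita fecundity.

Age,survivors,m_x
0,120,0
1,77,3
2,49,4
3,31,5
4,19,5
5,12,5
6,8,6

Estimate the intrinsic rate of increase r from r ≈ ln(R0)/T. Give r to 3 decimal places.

0.717

lx = nx/n0 = nx/120: 1, 0.64167…, 0.40833…, 0.25833…, 0.15833…, 0.1, 0.06667…
R0 = Σ lx·mx = 0 + 1.925… + 1.63333… + 1.29167… + 0.79167… + 0.5 + 0.4… = 6.541667…
Σ x·lx·mx = 17.133333…; T = 17.133333…/6.541667… = 2.61911…
r ≈ ln(R0)/T = ln(6.541667…)/2.61911… = 0.71711… → 0.717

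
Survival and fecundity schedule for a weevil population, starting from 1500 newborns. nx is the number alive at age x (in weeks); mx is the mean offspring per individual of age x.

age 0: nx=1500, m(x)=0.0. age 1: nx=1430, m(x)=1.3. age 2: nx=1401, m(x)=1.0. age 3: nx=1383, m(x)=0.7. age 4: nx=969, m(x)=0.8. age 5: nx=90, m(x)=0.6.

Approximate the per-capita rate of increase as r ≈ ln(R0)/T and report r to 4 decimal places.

0.5620

lx = nx/n0 = nx/1500: 1, 0.95333…, 0.934, 0.922, 0.646, 0.06
R0 = Σ lx·mx = 0 + 1.23933… + 0.934 + 0.6454 + 0.5168 + 0.036 = 3.371533…
Σ x·lx·mx = 7.290733…; T = 7.290733…/3.371533… = 2.16244…
r ≈ ln(R0)/T = ln(3.371533…)/2.16244… = 0.562036… → 0.5620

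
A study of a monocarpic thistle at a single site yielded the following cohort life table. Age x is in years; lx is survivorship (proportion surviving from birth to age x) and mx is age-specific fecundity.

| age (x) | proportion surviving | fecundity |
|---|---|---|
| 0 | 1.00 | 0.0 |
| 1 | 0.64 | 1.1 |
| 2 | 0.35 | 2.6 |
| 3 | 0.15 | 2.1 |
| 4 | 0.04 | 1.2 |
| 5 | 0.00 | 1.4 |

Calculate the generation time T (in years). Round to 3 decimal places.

lx·mx: 0, 0.704, 0.91, 0.315, 0.048, 0 → R0 = 1.977
x·lx·mx: 0, 0.704, 1.82, 0.945, 0.192, 0 → Σ = 3.661
T = 3.661 / 1.977 = 1.851796… → 1.852

1.852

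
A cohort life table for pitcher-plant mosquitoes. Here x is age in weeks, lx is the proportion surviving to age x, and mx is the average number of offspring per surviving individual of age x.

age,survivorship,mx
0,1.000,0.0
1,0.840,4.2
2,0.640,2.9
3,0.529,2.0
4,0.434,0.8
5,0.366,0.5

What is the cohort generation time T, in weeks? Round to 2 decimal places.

1.82

lx·mx: 0, 3.528, 1.856, 1.058, 0.3472, 0.183 → R0 = 6.9722
x·lx·mx: 0, 3.528, 3.712, 3.174, 1.3888, 0.915 → Σ = 12.7178
T = 12.7178 / 6.9722 = 1.824073… → 1.82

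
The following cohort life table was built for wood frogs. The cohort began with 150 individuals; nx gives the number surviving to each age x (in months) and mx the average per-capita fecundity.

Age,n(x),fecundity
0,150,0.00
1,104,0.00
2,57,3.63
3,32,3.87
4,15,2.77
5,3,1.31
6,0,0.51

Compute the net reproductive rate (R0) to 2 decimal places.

2.51

lx = nx/n0 = nx/150: 1, 0.69333…, 0.38, 0.21333…, 0.1, 0.02, 0
lx·mx by age: 0, 0, 1.3794, 0.8256…, 0.277, 0.0262, 0
R0 = Σ lx·mx = 2.5082… → 2.51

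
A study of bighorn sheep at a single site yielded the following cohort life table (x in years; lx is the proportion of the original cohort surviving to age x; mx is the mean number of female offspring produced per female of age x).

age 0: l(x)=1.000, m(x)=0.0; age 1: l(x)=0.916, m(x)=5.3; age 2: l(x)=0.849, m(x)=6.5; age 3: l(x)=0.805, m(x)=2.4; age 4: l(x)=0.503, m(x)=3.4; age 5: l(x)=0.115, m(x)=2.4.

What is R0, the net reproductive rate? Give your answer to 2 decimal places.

14.29

lx·mx by age: 0, 4.8548, 5.5185, 1.932, 1.7102, 0.276
R0 = Σ lx·mx = 14.2915 → 14.29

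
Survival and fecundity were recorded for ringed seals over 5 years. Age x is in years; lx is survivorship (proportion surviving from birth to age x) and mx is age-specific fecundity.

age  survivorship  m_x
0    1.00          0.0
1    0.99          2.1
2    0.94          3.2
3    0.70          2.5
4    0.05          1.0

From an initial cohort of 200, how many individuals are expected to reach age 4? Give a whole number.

Expected survivors = N0 · l_4 = 200 × 0.05 = 10 → 10

10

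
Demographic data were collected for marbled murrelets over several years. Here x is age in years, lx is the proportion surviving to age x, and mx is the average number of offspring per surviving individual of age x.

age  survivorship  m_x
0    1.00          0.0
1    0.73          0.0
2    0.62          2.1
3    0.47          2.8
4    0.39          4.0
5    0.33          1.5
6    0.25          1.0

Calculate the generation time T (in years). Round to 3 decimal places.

lx·mx: 0, 0, 1.302, 1.316, 1.56, 0.495, 0.25 → R0 = 4.923
x·lx·mx: 0, 0, 2.604, 3.948, 6.24, 2.475, 1.5 → Σ = 16.767
T = 16.767 / 4.923 = 3.40585… → 3.406

3.406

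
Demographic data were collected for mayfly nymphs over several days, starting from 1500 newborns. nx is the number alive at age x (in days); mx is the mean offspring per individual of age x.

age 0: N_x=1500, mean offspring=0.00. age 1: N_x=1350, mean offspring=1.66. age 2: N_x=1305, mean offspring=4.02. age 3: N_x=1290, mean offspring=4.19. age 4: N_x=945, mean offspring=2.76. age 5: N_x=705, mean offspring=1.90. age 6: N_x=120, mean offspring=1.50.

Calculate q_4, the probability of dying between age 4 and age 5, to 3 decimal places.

lx = nx/n0 = nx/1500: 1, 0.9, 0.87, 0.86, 0.63, 0.47, 0.08
q_4 = (l_4 − l_5) / l_4 = (0.63 − 0.47) / 0.63
     = 0.16 / 0.63 = 0.253968… → 0.254

0.254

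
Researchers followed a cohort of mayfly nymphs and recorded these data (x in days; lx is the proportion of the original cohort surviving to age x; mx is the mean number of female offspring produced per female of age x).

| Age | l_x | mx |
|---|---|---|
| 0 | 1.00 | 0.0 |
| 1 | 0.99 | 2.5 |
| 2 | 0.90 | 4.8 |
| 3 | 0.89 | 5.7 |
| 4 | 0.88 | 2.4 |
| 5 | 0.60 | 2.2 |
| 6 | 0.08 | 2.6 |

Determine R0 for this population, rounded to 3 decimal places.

lx·mx by age: 0, 2.475, 4.32, 5.073, 2.112, 1.32, 0.208
R0 = Σ lx·mx = 15.508 → 15.508

15.508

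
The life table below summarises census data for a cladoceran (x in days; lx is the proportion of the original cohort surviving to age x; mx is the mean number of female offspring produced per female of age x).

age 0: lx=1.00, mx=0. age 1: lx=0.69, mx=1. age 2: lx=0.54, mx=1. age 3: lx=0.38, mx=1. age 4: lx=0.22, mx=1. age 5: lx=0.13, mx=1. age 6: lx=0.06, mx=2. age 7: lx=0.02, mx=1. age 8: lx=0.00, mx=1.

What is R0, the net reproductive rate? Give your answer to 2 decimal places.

lx·mx by age: 0, 0.69, 0.54, 0.38, 0.22, 0.13, 0.12, 0.02, 0
R0 = Σ lx·mx = 2.1 → 2.10

2.10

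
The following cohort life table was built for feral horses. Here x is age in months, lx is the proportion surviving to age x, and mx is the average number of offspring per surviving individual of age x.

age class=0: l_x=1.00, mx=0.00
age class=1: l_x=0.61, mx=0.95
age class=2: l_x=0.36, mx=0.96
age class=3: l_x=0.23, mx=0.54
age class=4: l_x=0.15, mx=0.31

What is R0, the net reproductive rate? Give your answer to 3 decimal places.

1.096

lx·mx by age: 0, 0.5795, 0.3456, 0.1242, 0.0465
R0 = Σ lx·mx = 1.0958 → 1.096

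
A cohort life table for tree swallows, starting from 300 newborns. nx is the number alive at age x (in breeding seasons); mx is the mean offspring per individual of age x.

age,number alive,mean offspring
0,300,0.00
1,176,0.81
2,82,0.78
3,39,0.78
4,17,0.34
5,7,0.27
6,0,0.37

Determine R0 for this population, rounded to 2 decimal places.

0.82

lx = nx/n0 = nx/300: 1, 0.58667…, 0.27333…, 0.13, 0.05667…, 0.02333…, 0
lx·mx by age: 0, 0.4752…, 0.2132…, 0.1014, 0.019267…, 0.0063…, 0
R0 = Σ lx·mx = 0.815367… → 0.82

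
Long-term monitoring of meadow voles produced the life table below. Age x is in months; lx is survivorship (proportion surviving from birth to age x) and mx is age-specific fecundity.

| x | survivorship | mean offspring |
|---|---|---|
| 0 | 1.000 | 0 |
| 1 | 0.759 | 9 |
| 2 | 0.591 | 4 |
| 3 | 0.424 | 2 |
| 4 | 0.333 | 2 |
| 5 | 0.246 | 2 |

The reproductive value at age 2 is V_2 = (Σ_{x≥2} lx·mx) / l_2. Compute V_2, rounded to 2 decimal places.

lx·mx for x ≥ 2: 2.364, 0.848, 0.666, 0.492 → sum = 4.37
V_2 = 4.37 / l_2 = 4.37 / 0.591 = 7.394247… → 7.39

7.39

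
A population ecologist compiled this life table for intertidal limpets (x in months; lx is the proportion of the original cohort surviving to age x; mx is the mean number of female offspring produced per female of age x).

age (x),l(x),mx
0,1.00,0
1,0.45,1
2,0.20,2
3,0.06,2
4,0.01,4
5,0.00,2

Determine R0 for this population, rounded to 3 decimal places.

lx·mx by age: 0, 0.45, 0.4, 0.12, 0.04, 0
R0 = Σ lx·mx = 1.01 → 1.010

1.010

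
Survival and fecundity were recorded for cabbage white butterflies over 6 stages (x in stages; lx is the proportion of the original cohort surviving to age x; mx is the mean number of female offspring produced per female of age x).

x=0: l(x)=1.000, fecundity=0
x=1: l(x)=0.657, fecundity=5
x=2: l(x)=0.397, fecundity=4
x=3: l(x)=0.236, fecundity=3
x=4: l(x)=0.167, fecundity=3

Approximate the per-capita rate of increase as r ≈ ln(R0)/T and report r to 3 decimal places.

R0 = Σ lx·mx = 0 + 3.285 + 1.588 + 0.708 + 0.501 = 6.082
Σ x·lx·mx = 10.589; T = 10.589/6.082 = 1.74104…
r ≈ ln(R0)/T = ln(6.082)/1.74104… = 1.03693… → 1.037

1.037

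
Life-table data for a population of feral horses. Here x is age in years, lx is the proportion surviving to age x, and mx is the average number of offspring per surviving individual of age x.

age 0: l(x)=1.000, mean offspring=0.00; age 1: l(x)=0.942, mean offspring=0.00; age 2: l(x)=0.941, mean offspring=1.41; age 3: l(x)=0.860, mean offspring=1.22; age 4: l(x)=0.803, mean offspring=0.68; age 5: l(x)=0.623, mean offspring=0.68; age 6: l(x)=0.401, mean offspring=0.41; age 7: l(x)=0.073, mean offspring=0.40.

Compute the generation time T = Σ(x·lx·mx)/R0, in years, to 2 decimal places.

3.19

lx·mx: 0, 0, 1.32681, 1.0492, 0.54604, 0.42364, 0.16441, 0.0292 → R0 = 3.5393
x·lx·mx: 0, 0, 2.65362, 3.1476, 2.18416, 2.1182, 0.98646, 0.2044 → Σ = 11.29444
T = 11.29444 / 3.5393 = 3.191151… → 3.19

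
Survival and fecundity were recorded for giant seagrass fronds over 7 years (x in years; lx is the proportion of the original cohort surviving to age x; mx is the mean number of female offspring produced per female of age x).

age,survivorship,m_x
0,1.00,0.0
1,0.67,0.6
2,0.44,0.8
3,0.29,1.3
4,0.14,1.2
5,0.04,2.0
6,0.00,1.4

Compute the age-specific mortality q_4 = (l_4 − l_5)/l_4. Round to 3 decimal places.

q_4 = (l_4 − l_5) / l_4 = (0.14 − 0.04) / 0.14
     = 0.1 / 0.14 = 0.714286… → 0.714

0.714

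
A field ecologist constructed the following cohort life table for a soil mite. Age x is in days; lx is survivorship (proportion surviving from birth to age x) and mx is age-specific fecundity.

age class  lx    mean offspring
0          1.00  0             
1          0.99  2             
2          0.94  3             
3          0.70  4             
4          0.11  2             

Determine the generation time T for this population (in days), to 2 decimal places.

2.16

lx·mx: 0, 1.98, 2.82, 2.8, 0.22 → R0 = 7.82
x·lx·mx: 0, 1.98, 5.64, 8.4, 0.88 → Σ = 16.9
T = 16.9 / 7.82 = 2.161125… → 2.16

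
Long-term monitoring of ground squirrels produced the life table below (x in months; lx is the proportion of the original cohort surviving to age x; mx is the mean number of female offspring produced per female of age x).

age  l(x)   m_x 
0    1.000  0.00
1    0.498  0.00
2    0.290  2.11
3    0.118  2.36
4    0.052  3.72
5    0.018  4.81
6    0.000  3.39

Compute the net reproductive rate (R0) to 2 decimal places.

lx·mx by age: 0, 0, 0.6119, 0.27848, 0.19344, 0.08658, 0
R0 = Σ lx·mx = 1.1704 → 1.17

1.17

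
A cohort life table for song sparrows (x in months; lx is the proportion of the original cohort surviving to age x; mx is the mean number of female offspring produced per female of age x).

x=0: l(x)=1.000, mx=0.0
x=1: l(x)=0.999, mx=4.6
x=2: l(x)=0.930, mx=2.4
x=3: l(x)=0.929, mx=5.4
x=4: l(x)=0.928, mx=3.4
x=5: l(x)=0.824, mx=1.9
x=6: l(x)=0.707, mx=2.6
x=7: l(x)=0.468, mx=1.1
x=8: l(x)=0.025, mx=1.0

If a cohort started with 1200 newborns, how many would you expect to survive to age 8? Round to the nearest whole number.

30

Expected survivors = N0 · l_8 = 1200 × 0.025 = 30 → 30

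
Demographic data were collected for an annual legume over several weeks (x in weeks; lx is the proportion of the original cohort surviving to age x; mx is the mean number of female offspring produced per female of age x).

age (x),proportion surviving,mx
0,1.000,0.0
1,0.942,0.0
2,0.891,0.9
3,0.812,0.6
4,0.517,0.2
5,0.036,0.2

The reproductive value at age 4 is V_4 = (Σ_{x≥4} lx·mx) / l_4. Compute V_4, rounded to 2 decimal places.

0.21

lx·mx for x ≥ 4: 0.1034, 0.0072 → sum = 0.1106
V_4 = 0.1106 / l_4 = 0.1106 / 0.517 = 0.213926… → 0.21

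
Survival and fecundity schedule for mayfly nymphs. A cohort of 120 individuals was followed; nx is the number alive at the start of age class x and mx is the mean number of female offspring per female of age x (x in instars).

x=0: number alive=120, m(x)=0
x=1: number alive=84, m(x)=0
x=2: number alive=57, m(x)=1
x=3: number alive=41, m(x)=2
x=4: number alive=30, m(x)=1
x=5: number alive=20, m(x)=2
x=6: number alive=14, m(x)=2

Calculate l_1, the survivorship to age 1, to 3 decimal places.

0.700

l_1 = n_1/n_0 = 84/120 = 0.7 → 0.700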